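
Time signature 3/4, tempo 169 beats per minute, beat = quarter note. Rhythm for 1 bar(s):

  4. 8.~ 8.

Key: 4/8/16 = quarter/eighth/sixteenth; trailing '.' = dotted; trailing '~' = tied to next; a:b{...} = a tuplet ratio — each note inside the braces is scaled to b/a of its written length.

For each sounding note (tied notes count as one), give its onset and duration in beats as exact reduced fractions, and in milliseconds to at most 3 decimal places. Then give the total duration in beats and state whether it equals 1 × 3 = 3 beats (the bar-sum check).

1) 0.0ms=0b +532.544ms=3/2b
2) 532.544ms=3/2b +532.544ms=3/2b
Σ=3b of 3 (169bpm 3/4) — PASS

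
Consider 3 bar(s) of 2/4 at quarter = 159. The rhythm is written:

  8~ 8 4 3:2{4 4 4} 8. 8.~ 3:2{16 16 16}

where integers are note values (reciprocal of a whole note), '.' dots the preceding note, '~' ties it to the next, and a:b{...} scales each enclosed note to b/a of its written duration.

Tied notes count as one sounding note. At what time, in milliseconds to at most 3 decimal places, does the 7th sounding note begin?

1. 0.0ms @ 0 + 377.358ms (1)
2. 377.358ms @ 1 + 377.358ms (1)
3. 754.717ms @ 2 + 251.572ms (2/3)
4. 1006.289ms @ 8/3 + 251.572ms (2/3)
5. 1257.862ms @ 10/3 + 251.572ms (2/3)
6. 1509.434ms @ 4 + 283.019ms (3/4)
7. 1792.453ms @ 19/4 + 345.912ms (11/12)
8. 2138.365ms @ 17/3 + 62.893ms (1/6)
9. 2201.258ms @ 35/6 + 62.893ms (1/6)

note 7 onset = 19/4b = 1792.453ms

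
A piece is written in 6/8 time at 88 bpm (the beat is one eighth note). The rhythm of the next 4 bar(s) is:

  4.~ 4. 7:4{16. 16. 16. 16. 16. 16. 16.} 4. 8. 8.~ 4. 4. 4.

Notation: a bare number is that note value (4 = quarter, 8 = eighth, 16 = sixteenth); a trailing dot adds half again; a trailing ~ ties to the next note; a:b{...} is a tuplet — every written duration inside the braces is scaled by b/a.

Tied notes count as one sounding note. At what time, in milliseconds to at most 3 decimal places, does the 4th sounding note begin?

1. 0.0ms @ 0 + 4090.909ms (6)
2. 4090.909ms @ 6 + 292.208ms (3/7)
3. 4383.117ms @ 45/7 + 292.208ms (3/7)
4. 4675.325ms @ 48/7 + 292.208ms (3/7)
5. 4967.532ms @ 51/7 + 292.208ms (3/7)
6. 5259.74ms @ 54/7 + 292.208ms (3/7)
7. 5551.948ms @ 57/7 + 292.208ms (3/7)
8. 5844.156ms @ 60/7 + 292.208ms (3/7)
9. 6136.364ms @ 9 + 2045.455ms (3)
10. 8181.818ms @ 12 + 1022.727ms (3/2)
11. 9204.545ms @ 27/2 + 3068.182ms (9/2)
12. 12272.727ms @ 18 + 2045.455ms (3)
13. 14318.182ms @ 21 + 2045.455ms (3)

note 4 onset = 48/7b = 4675.325ms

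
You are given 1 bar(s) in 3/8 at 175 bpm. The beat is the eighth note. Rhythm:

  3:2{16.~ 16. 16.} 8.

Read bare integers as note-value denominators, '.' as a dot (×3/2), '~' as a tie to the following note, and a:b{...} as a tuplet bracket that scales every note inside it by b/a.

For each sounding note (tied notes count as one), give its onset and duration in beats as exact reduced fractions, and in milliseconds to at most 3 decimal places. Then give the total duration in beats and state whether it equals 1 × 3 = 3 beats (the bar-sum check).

1) 0.0ms=0b +342.857ms=1b
2) 342.857ms=1b +171.429ms=1/2b
3) 514.286ms=3/2b +514.286ms=3/2b
Σ=3b of 3 (175bpm 3/8) — PASS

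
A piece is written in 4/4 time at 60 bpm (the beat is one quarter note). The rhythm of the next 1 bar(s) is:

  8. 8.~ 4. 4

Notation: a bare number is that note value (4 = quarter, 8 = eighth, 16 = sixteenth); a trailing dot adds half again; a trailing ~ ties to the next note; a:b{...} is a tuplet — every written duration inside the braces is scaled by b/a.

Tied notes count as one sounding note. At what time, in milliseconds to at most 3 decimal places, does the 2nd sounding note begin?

1. 0.0ms @ 0 + 750.0ms (3/4)
2. 750.0ms @ 3/4 + 2250.0ms (9/4)
3. 3000.0ms @ 3 + 1000.0ms (1)

note 2 onset = 3/4b = 750.0ms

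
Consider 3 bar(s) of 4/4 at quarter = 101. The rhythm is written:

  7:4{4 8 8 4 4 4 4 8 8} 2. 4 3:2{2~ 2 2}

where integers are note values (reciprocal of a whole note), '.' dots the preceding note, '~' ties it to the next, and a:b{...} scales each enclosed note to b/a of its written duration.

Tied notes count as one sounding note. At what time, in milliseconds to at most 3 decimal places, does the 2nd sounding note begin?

note 2 onset = 4/7b = 339.463ms

1. 0.0ms @ 0 + 339.463ms (4/7)
2. 339.463ms @ 4/7 + 169.731ms (2/7)
3. 509.194ms @ 6/7 + 169.731ms (2/7)
4. 678.925ms @ 8/7 + 339.463ms (4/7)
5. 1018.388ms @ 12/7 + 339.463ms (4/7)
6. 1357.85ms @ 16/7 + 339.463ms (4/7)
7. 1697.313ms @ 20/7 + 339.463ms (4/7)
8. 2036.775ms @ 24/7 + 169.731ms (2/7)
9. 2206.506ms @ 26/7 + 169.731ms (2/7)
10. 2376.238ms @ 4 + 1782.178ms (3)
11. 4158.416ms @ 7 + 594.059ms (1)
12. 4752.475ms @ 8 + 1584.158ms (8/3)
13. 6336.634ms @ 32/3 + 792.079ms (4/3)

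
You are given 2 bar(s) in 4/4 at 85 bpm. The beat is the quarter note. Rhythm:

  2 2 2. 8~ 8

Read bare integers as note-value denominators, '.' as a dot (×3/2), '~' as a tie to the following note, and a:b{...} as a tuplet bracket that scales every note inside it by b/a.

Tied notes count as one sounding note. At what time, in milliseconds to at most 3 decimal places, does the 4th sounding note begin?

1. 0.0ms @ 0 + 1411.765ms (2)
2. 1411.765ms @ 2 + 1411.765ms (2)
3. 2823.529ms @ 4 + 2117.647ms (3)
4. 4941.176ms @ 7 + 705.882ms (1)

note 4 onset = 7b = 4941.176ms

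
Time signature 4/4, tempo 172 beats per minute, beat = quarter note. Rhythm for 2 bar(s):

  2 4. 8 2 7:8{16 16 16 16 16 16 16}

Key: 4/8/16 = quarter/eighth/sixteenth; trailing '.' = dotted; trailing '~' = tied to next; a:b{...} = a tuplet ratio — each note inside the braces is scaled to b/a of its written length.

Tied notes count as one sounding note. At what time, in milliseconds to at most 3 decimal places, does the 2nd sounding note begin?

1. 0.0ms @ 0 + 697.674ms (2)
2. 697.674ms @ 2 + 523.256ms (3/2)
3. 1220.93ms @ 7/2 + 174.419ms (1/2)
4. 1395.349ms @ 4 + 697.674ms (2)
5. 2093.023ms @ 6 + 99.668ms (2/7)
6. 2192.691ms @ 44/7 + 99.668ms (2/7)
7. 2292.359ms @ 46/7 + 99.668ms (2/7)
8. 2392.027ms @ 48/7 + 99.668ms (2/7)
9. 2491.694ms @ 50/7 + 99.668ms (2/7)
10. 2591.362ms @ 52/7 + 99.668ms (2/7)
11. 2691.03ms @ 54/7 + 99.668ms (2/7)

note 2 onset = 2b = 697.674ms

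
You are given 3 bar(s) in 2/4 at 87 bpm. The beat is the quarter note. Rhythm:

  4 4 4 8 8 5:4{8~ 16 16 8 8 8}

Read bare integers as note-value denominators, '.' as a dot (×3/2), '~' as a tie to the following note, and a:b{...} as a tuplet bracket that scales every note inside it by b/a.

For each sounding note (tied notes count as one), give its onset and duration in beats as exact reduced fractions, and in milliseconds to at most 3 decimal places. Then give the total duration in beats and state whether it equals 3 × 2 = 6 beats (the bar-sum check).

1) 0.0ms=0b +689.655ms=1b
2) 689.655ms=1b +689.655ms=1b
3) 1379.31ms=2b +689.655ms=1b
4) 2068.966ms=3b +344.828ms=1/2b
5) 2413.793ms=7/2b +344.828ms=1/2b
6) 2758.621ms=4b +413.793ms=3/5b
7) 3172.414ms=23/5b +137.931ms=1/5b
8) 3310.345ms=24/5b +275.862ms=2/5b
9) 3586.207ms=26/5b +275.862ms=2/5b
10) 3862.069ms=28/5b +275.862ms=2/5b
Σ=6b of 6 (87bpm 2/4) — PASS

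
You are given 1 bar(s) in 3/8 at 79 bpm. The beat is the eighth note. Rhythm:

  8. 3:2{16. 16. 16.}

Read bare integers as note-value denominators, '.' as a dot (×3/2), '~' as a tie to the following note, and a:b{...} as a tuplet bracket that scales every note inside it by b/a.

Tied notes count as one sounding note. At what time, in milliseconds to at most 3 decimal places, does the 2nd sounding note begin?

note 2 onset = 3/2b = 1139.241ms

1. 0.0ms @ 0 + 1139.241ms (3/2)
2. 1139.241ms @ 3/2 + 379.747ms (1/2)
3. 1518.987ms @ 2 + 379.747ms (1/2)
4. 1898.734ms @ 5/2 + 379.747ms (1/2)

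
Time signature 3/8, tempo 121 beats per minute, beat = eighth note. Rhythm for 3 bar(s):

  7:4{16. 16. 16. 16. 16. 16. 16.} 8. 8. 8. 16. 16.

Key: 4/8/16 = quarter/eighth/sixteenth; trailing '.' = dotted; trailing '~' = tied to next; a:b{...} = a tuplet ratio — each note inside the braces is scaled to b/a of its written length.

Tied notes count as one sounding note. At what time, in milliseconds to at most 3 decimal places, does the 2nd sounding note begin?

note 2 onset = 3/7b = 212.515ms

1. 0.0ms @ 0 + 212.515ms (3/7)
2. 212.515ms @ 3/7 + 212.515ms (3/7)
3. 425.03ms @ 6/7 + 212.515ms (3/7)
4. 637.544ms @ 9/7 + 212.515ms (3/7)
5. 850.059ms @ 12/7 + 212.515ms (3/7)
6. 1062.574ms @ 15/7 + 212.515ms (3/7)
7. 1275.089ms @ 18/7 + 212.515ms (3/7)
8. 1487.603ms @ 3 + 743.802ms (3/2)
9. 2231.405ms @ 9/2 + 743.802ms (3/2)
10. 2975.207ms @ 6 + 743.802ms (3/2)
11. 3719.008ms @ 15/2 + 371.901ms (3/4)
12. 4090.909ms @ 33/4 + 371.901ms (3/4)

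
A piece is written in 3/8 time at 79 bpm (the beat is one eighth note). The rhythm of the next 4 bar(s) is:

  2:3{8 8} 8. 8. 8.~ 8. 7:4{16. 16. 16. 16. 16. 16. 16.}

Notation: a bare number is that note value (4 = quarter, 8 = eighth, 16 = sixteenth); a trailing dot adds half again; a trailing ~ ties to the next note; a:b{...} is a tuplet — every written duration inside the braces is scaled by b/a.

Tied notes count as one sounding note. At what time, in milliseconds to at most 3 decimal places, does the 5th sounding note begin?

1. 0.0ms @ 0 + 1139.241ms (3/2)
2. 1139.241ms @ 3/2 + 1139.241ms (3/2)
3. 2278.481ms @ 3 + 1139.241ms (3/2)
4. 3417.722ms @ 9/2 + 1139.241ms (3/2)
5. 4556.962ms @ 6 + 2278.481ms (3)
6. 6835.443ms @ 9 + 325.497ms (3/7)
7. 7160.94ms @ 66/7 + 325.497ms (3/7)
8. 7486.438ms @ 69/7 + 325.497ms (3/7)
9. 7811.935ms @ 72/7 + 325.497ms (3/7)
10. 8137.432ms @ 75/7 + 325.497ms (3/7)
11. 8462.929ms @ 78/7 + 325.497ms (3/7)
12. 8788.427ms @ 81/7 + 325.497ms (3/7)

note 5 onset = 6b = 4556.962ms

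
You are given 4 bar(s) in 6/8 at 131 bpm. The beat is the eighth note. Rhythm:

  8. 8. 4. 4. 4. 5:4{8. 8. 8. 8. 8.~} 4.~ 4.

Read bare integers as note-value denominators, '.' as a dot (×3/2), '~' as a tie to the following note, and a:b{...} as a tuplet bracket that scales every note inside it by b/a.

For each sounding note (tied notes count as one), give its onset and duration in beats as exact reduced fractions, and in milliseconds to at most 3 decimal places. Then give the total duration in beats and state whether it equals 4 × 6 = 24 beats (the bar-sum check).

1) 0.0ms=0b +687.023ms=3/2b
2) 687.023ms=3/2b +687.023ms=3/2b
3) 1374.046ms=3b +1374.046ms=3b
4) 2748.092ms=6b +1374.046ms=3b
5) 4122.137ms=9b +1374.046ms=3b
6) 5496.183ms=12b +549.618ms=6/5b
7) 6045.802ms=66/5b +549.618ms=6/5b
8) 6595.42ms=72/5b +549.618ms=6/5b
9) 7145.038ms=78/5b +549.618ms=6/5b
10) 7694.656ms=84/5b +3297.71ms=36/5b
Σ=24b of 24 (131bpm 6/8) — PASS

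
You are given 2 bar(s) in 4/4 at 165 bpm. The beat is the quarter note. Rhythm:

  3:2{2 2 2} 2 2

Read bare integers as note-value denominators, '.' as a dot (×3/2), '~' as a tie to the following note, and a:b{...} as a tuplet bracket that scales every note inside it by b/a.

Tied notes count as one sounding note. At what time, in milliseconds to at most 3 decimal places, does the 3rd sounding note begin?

1. 0.0ms @ 0 + 484.848ms (4/3)
2. 484.848ms @ 4/3 + 484.848ms (4/3)
3. 969.697ms @ 8/3 + 484.848ms (4/3)
4. 1454.545ms @ 4 + 727.273ms (2)
5. 2181.818ms @ 6 + 727.273ms (2)

note 3 onset = 8/3b = 969.697ms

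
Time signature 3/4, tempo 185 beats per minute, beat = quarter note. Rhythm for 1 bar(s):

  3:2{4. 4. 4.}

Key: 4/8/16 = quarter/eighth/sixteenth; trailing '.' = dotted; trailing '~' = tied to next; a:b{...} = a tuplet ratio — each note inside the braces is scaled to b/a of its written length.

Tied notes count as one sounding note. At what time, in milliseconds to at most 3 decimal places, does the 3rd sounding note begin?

1. 0.0ms @ 0 + 324.324ms (1)
2. 324.324ms @ 1 + 324.324ms (1)
3. 648.649ms @ 2 + 324.324ms (1)

note 3 onset = 2b = 648.649ms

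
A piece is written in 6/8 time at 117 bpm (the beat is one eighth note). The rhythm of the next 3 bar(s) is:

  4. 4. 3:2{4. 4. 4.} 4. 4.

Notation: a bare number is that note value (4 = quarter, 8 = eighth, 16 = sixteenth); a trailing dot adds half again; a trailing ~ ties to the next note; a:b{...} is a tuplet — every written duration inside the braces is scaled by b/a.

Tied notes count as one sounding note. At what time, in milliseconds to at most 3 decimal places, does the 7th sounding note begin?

1. 0.0ms @ 0 + 1538.462ms (3)
2. 1538.462ms @ 3 + 1538.462ms (3)
3. 3076.923ms @ 6 + 1025.641ms (2)
4. 4102.564ms @ 8 + 1025.641ms (2)
5. 5128.205ms @ 10 + 1025.641ms (2)
6. 6153.846ms @ 12 + 1538.462ms (3)
7. 7692.308ms @ 15 + 1538.462ms (3)

note 7 onset = 15b = 7692.308ms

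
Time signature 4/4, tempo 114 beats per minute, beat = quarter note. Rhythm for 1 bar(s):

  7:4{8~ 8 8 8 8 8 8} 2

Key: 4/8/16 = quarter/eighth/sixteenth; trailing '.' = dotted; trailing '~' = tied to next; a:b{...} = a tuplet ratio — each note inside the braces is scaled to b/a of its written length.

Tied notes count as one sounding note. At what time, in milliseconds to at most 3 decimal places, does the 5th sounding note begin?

note 5 onset = 10/7b = 751.88ms

1. 0.0ms @ 0 + 300.752ms (4/7)
2. 300.752ms @ 4/7 + 150.376ms (2/7)
3. 451.128ms @ 6/7 + 150.376ms (2/7)
4. 601.504ms @ 8/7 + 150.376ms (2/7)
5. 751.88ms @ 10/7 + 150.376ms (2/7)
6. 902.256ms @ 12/7 + 150.376ms (2/7)
7. 1052.632ms @ 2 + 1052.632ms (2)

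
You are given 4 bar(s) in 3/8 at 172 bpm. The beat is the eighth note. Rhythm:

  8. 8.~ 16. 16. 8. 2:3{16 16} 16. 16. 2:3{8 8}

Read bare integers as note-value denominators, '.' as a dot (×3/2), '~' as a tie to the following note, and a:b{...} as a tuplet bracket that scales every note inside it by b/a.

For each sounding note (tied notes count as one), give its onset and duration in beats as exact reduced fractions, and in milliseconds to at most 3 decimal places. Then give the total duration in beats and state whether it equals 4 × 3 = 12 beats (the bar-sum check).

1) 0.0ms=0b +523.256ms=3/2b
2) 523.256ms=3/2b +784.884ms=9/4b
3) 1308.14ms=15/4b +261.628ms=3/4b
4) 1569.767ms=9/2b +523.256ms=3/2b
5) 2093.023ms=6b +261.628ms=3/4b
6) 2354.651ms=27/4b +261.628ms=3/4b
7) 2616.279ms=15/2b +261.628ms=3/4b
8) 2877.907ms=33/4b +261.628ms=3/4b
9) 3139.535ms=9b +523.256ms=3/2b
10) 3662.791ms=21/2b +523.256ms=3/2b
Σ=12b of 12 (172bpm 3/8) — PASS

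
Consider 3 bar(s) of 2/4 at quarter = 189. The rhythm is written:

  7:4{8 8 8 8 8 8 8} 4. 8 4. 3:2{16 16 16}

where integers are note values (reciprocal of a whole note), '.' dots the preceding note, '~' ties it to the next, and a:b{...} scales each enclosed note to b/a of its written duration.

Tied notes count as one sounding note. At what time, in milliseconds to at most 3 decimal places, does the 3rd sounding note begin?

1. 0.0ms @ 0 + 90.703ms (2/7)
2. 90.703ms @ 2/7 + 90.703ms (2/7)
3. 181.406ms @ 4/7 + 90.703ms (2/7)
4. 272.109ms @ 6/7 + 90.703ms (2/7)
5. 362.812ms @ 8/7 + 90.703ms (2/7)
6. 453.515ms @ 10/7 + 90.703ms (2/7)
7. 544.218ms @ 12/7 + 90.703ms (2/7)
8. 634.921ms @ 2 + 476.19ms (3/2)
9. 1111.111ms @ 7/2 + 158.73ms (1/2)
10. 1269.841ms @ 4 + 476.19ms (3/2)
11. 1746.032ms @ 11/2 + 52.91ms (1/6)
12. 1798.942ms @ 17/3 + 52.91ms (1/6)
13. 1851.852ms @ 35/6 + 52.91ms (1/6)

note 3 onset = 4/7b = 181.406ms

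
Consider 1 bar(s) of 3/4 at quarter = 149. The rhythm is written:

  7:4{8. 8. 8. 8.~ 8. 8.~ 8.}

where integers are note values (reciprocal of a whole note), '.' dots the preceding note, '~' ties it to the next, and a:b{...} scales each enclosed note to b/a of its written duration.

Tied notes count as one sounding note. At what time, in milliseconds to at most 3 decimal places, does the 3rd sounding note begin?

note 3 onset = 6/7b = 345.158ms

1. 0.0ms @ 0 + 172.579ms (3/7)
2. 172.579ms @ 3/7 + 172.579ms (3/7)
3. 345.158ms @ 6/7 + 172.579ms (3/7)
4. 517.737ms @ 9/7 + 345.158ms (6/7)
5. 862.895ms @ 15/7 + 345.158ms (6/7)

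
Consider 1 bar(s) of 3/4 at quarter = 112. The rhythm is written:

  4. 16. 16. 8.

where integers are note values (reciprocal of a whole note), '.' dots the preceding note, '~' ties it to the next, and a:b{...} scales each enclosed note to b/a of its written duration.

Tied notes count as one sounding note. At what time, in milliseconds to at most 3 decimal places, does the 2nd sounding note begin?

1. 0.0ms @ 0 + 803.571ms (3/2)
2. 803.571ms @ 3/2 + 200.893ms (3/8)
3. 1004.464ms @ 15/8 + 200.893ms (3/8)
4. 1205.357ms @ 9/4 + 401.786ms (3/4)

note 2 onset = 3/2b = 803.571ms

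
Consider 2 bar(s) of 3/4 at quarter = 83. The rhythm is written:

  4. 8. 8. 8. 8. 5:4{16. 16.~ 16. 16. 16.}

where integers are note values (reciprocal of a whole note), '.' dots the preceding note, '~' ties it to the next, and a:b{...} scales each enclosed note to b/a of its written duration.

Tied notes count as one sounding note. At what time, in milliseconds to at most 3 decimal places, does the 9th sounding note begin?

1. 0.0ms @ 0 + 1084.337ms (3/2)
2. 1084.337ms @ 3/2 + 542.169ms (3/4)
3. 1626.506ms @ 9/4 + 542.169ms (3/4)
4. 2168.675ms @ 3 + 542.169ms (3/4)
5. 2710.843ms @ 15/4 + 542.169ms (3/4)
6. 3253.012ms @ 9/2 + 216.867ms (3/10)
7. 3469.88ms @ 24/5 + 433.735ms (3/5)
8. 3903.614ms @ 27/5 + 216.867ms (3/10)
9. 4120.482ms @ 57/10 + 216.867ms (3/10)

note 9 onset = 57/10b = 4120.482ms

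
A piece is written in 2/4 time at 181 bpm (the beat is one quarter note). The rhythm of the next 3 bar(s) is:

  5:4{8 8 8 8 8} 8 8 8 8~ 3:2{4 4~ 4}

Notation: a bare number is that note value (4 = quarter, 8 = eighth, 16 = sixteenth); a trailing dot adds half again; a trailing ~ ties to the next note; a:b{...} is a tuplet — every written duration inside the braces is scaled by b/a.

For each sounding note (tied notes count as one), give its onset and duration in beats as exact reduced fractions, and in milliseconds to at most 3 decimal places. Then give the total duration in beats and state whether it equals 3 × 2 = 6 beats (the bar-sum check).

1) 0.0ms=0b +132.597ms=2/5b
2) 132.597ms=2/5b +132.597ms=2/5b
3) 265.193ms=4/5b +132.597ms=2/5b
4) 397.79ms=6/5b +132.597ms=2/5b
5) 530.387ms=8/5b +132.597ms=2/5b
6) 662.983ms=2b +165.746ms=1/2b
7) 828.729ms=5/2b +165.746ms=1/2b
8) 994.475ms=3b +165.746ms=1/2b
9) 1160.221ms=7/2b +386.74ms=7/6b
10) 1546.961ms=14/3b +441.989ms=4/3b
Σ=6b of 6 (181bpm 2/4) — PASS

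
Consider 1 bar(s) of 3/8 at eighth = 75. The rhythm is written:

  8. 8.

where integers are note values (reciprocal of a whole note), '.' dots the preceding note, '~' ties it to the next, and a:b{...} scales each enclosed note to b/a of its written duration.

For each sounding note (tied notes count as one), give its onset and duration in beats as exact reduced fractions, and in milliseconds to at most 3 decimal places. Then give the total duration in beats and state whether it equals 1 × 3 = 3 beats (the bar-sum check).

1) 0.0ms=0b +1200.0ms=3/2b
2) 1200.0ms=3/2b +1200.0ms=3/2b
Σ=3b of 3 (75bpm 3/8) — PASS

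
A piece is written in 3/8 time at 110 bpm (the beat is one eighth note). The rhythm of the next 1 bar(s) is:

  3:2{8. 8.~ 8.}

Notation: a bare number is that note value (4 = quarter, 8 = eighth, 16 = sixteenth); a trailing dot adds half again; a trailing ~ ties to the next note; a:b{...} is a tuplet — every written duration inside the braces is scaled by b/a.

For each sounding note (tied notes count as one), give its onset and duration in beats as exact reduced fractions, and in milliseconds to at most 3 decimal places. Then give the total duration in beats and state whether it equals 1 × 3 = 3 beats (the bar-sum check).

1) 0.0ms=0b +545.455ms=1b
2) 545.455ms=1b +1090.909ms=2b
Σ=3b of 3 (110bpm 3/8) — PASS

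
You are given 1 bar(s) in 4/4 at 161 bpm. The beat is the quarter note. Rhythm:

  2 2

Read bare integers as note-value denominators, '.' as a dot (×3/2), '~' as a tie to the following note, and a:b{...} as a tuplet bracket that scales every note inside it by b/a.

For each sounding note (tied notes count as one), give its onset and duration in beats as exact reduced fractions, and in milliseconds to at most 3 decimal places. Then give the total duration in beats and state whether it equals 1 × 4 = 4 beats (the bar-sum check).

1) 0.0ms=0b +745.342ms=2b
2) 745.342ms=2b +745.342ms=2b
Σ=4b of 4 (161bpm 4/4) — PASS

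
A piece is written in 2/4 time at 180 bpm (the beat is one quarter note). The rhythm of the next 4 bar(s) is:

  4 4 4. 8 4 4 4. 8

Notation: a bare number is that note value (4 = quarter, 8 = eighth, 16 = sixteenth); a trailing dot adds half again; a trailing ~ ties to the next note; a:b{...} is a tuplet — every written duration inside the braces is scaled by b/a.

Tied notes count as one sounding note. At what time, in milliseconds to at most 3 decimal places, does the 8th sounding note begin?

1. 0.0ms @ 0 + 333.333ms (1)
2. 333.333ms @ 1 + 333.333ms (1)
3. 666.667ms @ 2 + 500.0ms (3/2)
4. 1166.667ms @ 7/2 + 166.667ms (1/2)
5. 1333.333ms @ 4 + 333.333ms (1)
6. 1666.667ms @ 5 + 333.333ms (1)
7. 2000.0ms @ 6 + 500.0ms (3/2)
8. 2500.0ms @ 15/2 + 166.667ms (1/2)

note 8 onset = 15/2b = 2500.0ms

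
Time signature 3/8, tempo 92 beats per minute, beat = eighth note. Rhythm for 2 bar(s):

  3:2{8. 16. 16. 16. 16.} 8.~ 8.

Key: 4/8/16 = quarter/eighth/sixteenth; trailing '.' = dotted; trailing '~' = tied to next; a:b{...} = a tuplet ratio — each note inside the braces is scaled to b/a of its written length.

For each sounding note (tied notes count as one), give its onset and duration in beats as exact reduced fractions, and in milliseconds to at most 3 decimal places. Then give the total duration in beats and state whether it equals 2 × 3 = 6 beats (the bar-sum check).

1) 0.0ms=0b +652.174ms=1b
2) 652.174ms=1b +326.087ms=1/2b
3) 978.261ms=3/2b +326.087ms=1/2b
4) 1304.348ms=2b +326.087ms=1/2b
5) 1630.435ms=5/2b +326.087ms=1/2b
6) 1956.522ms=3b +1956.522ms=3b
Σ=6b of 6 (92bpm 3/8) — PASS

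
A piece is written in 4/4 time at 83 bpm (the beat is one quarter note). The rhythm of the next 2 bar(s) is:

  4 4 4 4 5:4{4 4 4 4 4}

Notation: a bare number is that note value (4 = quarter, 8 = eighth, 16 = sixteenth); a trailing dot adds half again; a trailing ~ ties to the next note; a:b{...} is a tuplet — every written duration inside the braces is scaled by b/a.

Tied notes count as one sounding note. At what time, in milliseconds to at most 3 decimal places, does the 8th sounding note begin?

note 8 onset = 32/5b = 4626.506ms

1. 0.0ms @ 0 + 722.892ms (1)
2. 722.892ms @ 1 + 722.892ms (1)
3. 1445.783ms @ 2 + 722.892ms (1)
4. 2168.675ms @ 3 + 722.892ms (1)
5. 2891.566ms @ 4 + 578.313ms (4/5)
6. 3469.88ms @ 24/5 + 578.313ms (4/5)
7. 4048.193ms @ 28/5 + 578.313ms (4/5)
8. 4626.506ms @ 32/5 + 578.313ms (4/5)
9. 5204.819ms @ 36/5 + 578.313ms (4/5)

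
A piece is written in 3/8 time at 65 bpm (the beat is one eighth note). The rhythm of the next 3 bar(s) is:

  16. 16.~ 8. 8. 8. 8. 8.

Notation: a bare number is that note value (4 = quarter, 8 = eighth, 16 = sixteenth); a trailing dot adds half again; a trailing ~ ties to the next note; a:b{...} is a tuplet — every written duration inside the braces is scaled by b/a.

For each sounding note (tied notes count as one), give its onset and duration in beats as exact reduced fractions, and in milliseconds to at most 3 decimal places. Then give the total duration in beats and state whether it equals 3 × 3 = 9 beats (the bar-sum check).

1) 0.0ms=0b +692.308ms=3/4b
2) 692.308ms=3/4b +2076.923ms=9/4b
3) 2769.231ms=3b +1384.615ms=3/2b
4) 4153.846ms=9/2b +1384.615ms=3/2b
5) 5538.462ms=6b +1384.615ms=3/2b
6) 6923.077ms=15/2b +1384.615ms=3/2b
Σ=9b of 9 (65bpm 3/8) — PASS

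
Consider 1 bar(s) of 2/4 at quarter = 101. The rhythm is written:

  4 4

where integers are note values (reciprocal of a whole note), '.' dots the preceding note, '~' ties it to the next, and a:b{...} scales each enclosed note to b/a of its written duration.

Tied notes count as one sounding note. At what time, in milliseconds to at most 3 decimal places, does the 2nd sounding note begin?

1. 0.0ms @ 0 + 594.059ms (1)
2. 594.059ms @ 1 + 594.059ms (1)

note 2 onset = 1b = 594.059ms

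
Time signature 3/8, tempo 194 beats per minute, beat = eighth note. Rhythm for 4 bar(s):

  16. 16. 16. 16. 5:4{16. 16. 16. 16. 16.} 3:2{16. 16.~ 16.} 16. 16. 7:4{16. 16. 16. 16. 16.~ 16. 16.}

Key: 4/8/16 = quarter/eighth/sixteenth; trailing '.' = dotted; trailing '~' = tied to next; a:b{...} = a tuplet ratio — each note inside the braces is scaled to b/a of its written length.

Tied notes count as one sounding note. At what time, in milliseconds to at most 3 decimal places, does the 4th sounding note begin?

1. 0.0ms @ 0 + 231.959ms (3/4)
2. 231.959ms @ 3/4 + 231.959ms (3/4)
3. 463.918ms @ 3/2 + 231.959ms (3/4)
4. 695.876ms @ 9/4 + 231.959ms (3/4)
5. 927.835ms @ 3 + 185.567ms (3/5)
6. 1113.402ms @ 18/5 + 185.567ms (3/5)
7. 1298.969ms @ 21/5 + 185.567ms (3/5)
8. 1484.536ms @ 24/5 + 185.567ms (3/5)
9. 1670.103ms @ 27/5 + 185.567ms (3/5)
10. 1855.67ms @ 6 + 154.639ms (1/2)
11. 2010.309ms @ 13/2 + 309.278ms (1)
12. 2319.588ms @ 15/2 + 231.959ms (3/4)
13. 2551.546ms @ 33/4 + 231.959ms (3/4)
14. 2783.505ms @ 9 + 132.548ms (3/7)
15. 2916.053ms @ 66/7 + 132.548ms (3/7)
16. 3048.601ms @ 69/7 + 132.548ms (3/7)
17. 3181.149ms @ 72/7 + 132.548ms (3/7)
18. 3313.697ms @ 75/7 + 265.096ms (6/7)
19. 3578.792ms @ 81/7 + 132.548ms (3/7)

note 4 onset = 9/4b = 695.876ms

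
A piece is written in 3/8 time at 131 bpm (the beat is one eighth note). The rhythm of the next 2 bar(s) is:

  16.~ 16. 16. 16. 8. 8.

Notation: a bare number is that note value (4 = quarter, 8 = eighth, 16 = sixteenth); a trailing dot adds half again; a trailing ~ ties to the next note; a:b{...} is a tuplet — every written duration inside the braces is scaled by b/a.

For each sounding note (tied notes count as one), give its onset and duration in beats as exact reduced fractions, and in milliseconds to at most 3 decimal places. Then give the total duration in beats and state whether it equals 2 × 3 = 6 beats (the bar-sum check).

1) 0.0ms=0b +687.023ms=3/2b
2) 687.023ms=3/2b +343.511ms=3/4b
3) 1030.534ms=9/4b +343.511ms=3/4b
4) 1374.046ms=3b +687.023ms=3/2b
5) 2061.069ms=9/2b +687.023ms=3/2b
Σ=6b of 6 (131bpm 3/8) — PASS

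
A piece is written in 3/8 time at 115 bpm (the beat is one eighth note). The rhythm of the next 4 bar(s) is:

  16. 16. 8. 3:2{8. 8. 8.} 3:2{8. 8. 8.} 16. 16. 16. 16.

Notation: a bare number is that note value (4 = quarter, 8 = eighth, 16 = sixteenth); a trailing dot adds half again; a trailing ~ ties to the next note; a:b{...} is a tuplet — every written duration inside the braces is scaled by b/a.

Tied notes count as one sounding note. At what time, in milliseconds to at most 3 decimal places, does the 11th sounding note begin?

1. 0.0ms @ 0 + 391.304ms (3/4)
2. 391.304ms @ 3/4 + 391.304ms (3/4)
3. 782.609ms @ 3/2 + 782.609ms (3/2)
4. 1565.217ms @ 3 + 521.739ms (1)
5. 2086.957ms @ 4 + 521.739ms (1)
6. 2608.696ms @ 5 + 521.739ms (1)
7. 3130.435ms @ 6 + 521.739ms (1)
8. 3652.174ms @ 7 + 521.739ms (1)
9. 4173.913ms @ 8 + 521.739ms (1)
10. 4695.652ms @ 9 + 391.304ms (3/4)
11. 5086.957ms @ 39/4 + 391.304ms (3/4)
12. 5478.261ms @ 21/2 + 391.304ms (3/4)
13. 5869.565ms @ 45/4 + 391.304ms (3/4)

note 11 onset = 39/4b = 5086.957ms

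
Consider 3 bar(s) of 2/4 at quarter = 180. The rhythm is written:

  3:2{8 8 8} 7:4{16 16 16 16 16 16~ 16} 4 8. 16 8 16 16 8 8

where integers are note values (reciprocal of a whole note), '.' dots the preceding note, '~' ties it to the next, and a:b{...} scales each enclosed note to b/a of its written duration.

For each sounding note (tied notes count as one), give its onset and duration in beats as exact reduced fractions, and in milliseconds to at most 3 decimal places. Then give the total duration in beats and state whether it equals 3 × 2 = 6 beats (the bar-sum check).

1) 0.0ms=0b +111.111ms=1/3b
2) 111.111ms=1/3b +111.111ms=1/3b
3) 222.222ms=2/3b +111.111ms=1/3b
4) 333.333ms=1b +47.619ms=1/7b
5) 380.952ms=8/7b +47.619ms=1/7b
6) 428.571ms=9/7b +47.619ms=1/7b
7) 476.19ms=10/7b +47.619ms=1/7b
8) 523.81ms=11/7b +47.619ms=1/7b
9) 571.429ms=12/7b +95.238ms=2/7b
10) 666.667ms=2b +333.333ms=1b
11) 1000.0ms=3b +250.0ms=3/4b
12) 1250.0ms=15/4b +83.333ms=1/4b
13) 1333.333ms=4b +166.667ms=1/2b
14) 1500.0ms=9/2b +83.333ms=1/4b
15) 1583.333ms=19/4b +83.333ms=1/4b
16) 1666.667ms=5b +166.667ms=1/2b
17) 1833.333ms=11/2b +166.667ms=1/2b
Σ=6b of 6 (180bpm 2/4) — PASS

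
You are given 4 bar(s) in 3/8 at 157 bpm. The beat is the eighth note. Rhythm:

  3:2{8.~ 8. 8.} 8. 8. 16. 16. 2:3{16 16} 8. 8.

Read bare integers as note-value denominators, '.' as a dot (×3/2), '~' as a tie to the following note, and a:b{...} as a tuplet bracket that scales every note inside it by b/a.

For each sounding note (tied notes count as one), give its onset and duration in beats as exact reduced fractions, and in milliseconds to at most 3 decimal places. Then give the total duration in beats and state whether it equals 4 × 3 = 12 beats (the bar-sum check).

1) 0.0ms=0b +764.331ms=2b
2) 764.331ms=2b +382.166ms=1b
3) 1146.497ms=3b +573.248ms=3/2b
4) 1719.745ms=9/2b +573.248ms=3/2b
5) 2292.994ms=6b +286.624ms=3/4b
6) 2579.618ms=27/4b +286.624ms=3/4b
7) 2866.242ms=15/2b +286.624ms=3/4b
8) 3152.866ms=33/4b +286.624ms=3/4b
9) 3439.49ms=9b +573.248ms=3/2b
10) 4012.739ms=21/2b +573.248ms=3/2b
Σ=12b of 12 (157bpm 3/8) — PASS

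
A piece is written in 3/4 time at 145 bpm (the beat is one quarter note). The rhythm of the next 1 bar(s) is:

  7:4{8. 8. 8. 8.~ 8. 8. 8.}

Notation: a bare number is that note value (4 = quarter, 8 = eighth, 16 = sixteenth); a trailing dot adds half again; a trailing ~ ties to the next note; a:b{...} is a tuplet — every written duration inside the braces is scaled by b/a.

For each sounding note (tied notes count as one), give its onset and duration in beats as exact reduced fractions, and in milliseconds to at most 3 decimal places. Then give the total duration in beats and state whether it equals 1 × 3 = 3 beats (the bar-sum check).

1) 0.0ms=0b +177.34ms=3/7b
2) 177.34ms=3/7b +177.34ms=3/7b
3) 354.68ms=6/7b +177.34ms=3/7b
4) 532.02ms=9/7b +354.68ms=6/7b
5) 886.7ms=15/7b +177.34ms=3/7b
6) 1064.039ms=18/7b +177.34ms=3/7b
Σ=3b of 3 (145bpm 3/4) — PASS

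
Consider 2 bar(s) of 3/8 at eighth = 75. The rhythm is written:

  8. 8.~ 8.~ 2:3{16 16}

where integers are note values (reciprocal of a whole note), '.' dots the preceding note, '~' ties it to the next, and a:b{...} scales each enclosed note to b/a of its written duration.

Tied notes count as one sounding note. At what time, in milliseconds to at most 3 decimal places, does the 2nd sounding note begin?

note 2 onset = 3/2b = 1200.0ms

1. 0.0ms @ 0 + 1200.0ms (3/2)
2. 1200.0ms @ 3/2 + 3000.0ms (15/4)
3. 4200.0ms @ 21/4 + 600.0ms (3/4)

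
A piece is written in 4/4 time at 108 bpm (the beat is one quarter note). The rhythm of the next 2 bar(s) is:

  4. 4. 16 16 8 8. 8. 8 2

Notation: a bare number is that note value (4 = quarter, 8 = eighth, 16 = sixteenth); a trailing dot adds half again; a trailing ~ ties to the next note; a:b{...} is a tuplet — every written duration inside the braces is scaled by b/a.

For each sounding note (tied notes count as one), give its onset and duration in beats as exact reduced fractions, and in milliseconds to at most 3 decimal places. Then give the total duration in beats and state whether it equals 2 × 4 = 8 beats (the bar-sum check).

1) 0.0ms=0b +833.333ms=3/2b
2) 833.333ms=3/2b +833.333ms=3/2b
3) 1666.667ms=3b +138.889ms=1/4b
4) 1805.556ms=13/4b +138.889ms=1/4b
5) 1944.444ms=7/2b +277.778ms=1/2b
6) 2222.222ms=4b +416.667ms=3/4b
7) 2638.889ms=19/4b +416.667ms=3/4b
8) 3055.556ms=11/2b +277.778ms=1/2b
9) 3333.333ms=6b +1111.111ms=2b
Σ=8b of 8 (108bpm 4/4) — PASS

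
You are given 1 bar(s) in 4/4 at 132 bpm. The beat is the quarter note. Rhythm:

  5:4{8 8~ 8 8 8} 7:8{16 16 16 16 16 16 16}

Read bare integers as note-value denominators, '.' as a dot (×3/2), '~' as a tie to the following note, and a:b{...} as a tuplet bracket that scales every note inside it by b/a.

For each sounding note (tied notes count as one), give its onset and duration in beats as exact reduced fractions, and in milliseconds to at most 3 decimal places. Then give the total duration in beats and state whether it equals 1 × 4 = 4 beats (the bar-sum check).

1) 0.0ms=0b +181.818ms=2/5b
2) 181.818ms=2/5b +363.636ms=4/5b
3) 545.455ms=6/5b +181.818ms=2/5b
4) 727.273ms=8/5b +181.818ms=2/5b
5) 909.091ms=2b +129.87ms=2/7b
6) 1038.961ms=16/7b +129.87ms=2/7b
7) 1168.831ms=18/7b +129.87ms=2/7b
8) 1298.701ms=20/7b +129.87ms=2/7b
9) 1428.571ms=22/7b +129.87ms=2/7b
10) 1558.442ms=24/7b +129.87ms=2/7b
11) 1688.312ms=26/7b +129.87ms=2/7b
Σ=4b of 4 (132bpm 4/4) — PASS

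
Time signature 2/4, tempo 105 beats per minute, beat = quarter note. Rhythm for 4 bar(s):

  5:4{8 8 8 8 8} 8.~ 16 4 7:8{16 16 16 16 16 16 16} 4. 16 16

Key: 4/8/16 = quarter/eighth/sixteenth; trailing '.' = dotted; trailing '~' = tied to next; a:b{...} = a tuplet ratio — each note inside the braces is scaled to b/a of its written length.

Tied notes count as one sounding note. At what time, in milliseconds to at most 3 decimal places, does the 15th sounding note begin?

note 15 onset = 6b = 3428.571ms

1. 0.0ms @ 0 + 228.571ms (2/5)
2. 228.571ms @ 2/5 + 228.571ms (2/5)
3. 457.143ms @ 4/5 + 228.571ms (2/5)
4. 685.714ms @ 6/5 + 228.571ms (2/5)
5. 914.286ms @ 8/5 + 228.571ms (2/5)
6. 1142.857ms @ 2 + 571.429ms (1)
7. 1714.286ms @ 3 + 571.429ms (1)
8. 2285.714ms @ 4 + 163.265ms (2/7)
9. 2448.98ms @ 30/7 + 163.265ms (2/7)
10. 2612.245ms @ 32/7 + 163.265ms (2/7)
11. 2775.51ms @ 34/7 + 163.265ms (2/7)
12. 2938.776ms @ 36/7 + 163.265ms (2/7)
13. 3102.041ms @ 38/7 + 163.265ms (2/7)
14. 3265.306ms @ 40/7 + 163.265ms (2/7)
15. 3428.571ms @ 6 + 857.143ms (3/2)
16. 4285.714ms @ 15/2 + 142.857ms (1/4)
17. 4428.571ms @ 31/4 + 142.857ms (1/4)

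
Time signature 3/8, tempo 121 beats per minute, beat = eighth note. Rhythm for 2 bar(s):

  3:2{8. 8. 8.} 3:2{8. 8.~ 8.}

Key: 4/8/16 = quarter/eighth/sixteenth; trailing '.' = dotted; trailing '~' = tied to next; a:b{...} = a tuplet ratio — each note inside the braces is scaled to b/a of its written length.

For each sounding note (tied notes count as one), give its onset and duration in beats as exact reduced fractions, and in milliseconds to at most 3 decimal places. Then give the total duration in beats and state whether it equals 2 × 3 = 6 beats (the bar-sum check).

1) 0.0ms=0b +495.868ms=1b
2) 495.868ms=1b +495.868ms=1b
3) 991.736ms=2b +495.868ms=1b
4) 1487.603ms=3b +495.868ms=1b
5) 1983.471ms=4b +991.736ms=2b
Σ=6b of 6 (121bpm 3/8) — PASS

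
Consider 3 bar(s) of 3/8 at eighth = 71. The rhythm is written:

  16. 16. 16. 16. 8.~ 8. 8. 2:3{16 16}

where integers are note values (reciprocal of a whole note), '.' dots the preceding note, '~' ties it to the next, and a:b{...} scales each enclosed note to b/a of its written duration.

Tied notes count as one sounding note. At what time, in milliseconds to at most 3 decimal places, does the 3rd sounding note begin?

1. 0.0ms @ 0 + 633.803ms (3/4)
2. 633.803ms @ 3/4 + 633.803ms (3/4)
3. 1267.606ms @ 3/2 + 633.803ms (3/4)
4. 1901.408ms @ 9/4 + 633.803ms (3/4)
5. 2535.211ms @ 3 + 2535.211ms (3)
6. 5070.423ms @ 6 + 1267.606ms (3/2)
7. 6338.028ms @ 15/2 + 633.803ms (3/4)
8. 6971.831ms @ 33/4 + 633.803ms (3/4)

note 3 onset = 3/2b = 1267.606ms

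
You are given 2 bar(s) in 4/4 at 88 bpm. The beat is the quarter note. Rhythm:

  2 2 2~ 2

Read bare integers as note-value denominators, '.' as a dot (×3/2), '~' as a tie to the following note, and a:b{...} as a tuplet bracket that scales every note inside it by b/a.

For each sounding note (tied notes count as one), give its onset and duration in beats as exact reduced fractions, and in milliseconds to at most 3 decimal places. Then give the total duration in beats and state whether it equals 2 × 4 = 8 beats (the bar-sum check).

1) 0.0ms=0b +1363.636ms=2b
2) 1363.636ms=2b +1363.636ms=2b
3) 2727.273ms=4b +2727.273ms=4b
Σ=8b of 8 (88bpm 4/4) — PASS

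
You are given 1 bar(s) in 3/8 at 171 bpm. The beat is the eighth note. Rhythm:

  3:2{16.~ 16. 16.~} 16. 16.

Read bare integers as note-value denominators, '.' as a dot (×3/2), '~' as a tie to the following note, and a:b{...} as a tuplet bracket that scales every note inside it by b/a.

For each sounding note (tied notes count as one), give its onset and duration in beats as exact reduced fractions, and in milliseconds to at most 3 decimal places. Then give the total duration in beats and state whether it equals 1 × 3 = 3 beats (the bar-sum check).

1) 0.0ms=0b +350.877ms=1b
2) 350.877ms=1b +438.596ms=5/4b
3) 789.474ms=9/4b +263.158ms=3/4b
Σ=3b of 3 (171bpm 3/8) — PASS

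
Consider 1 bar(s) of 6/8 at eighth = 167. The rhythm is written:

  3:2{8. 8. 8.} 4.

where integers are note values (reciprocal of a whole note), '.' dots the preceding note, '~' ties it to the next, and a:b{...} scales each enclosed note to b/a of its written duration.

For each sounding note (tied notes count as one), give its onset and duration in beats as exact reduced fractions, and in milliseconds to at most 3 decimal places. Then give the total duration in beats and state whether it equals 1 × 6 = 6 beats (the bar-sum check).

1) 0.0ms=0b +359.281ms=1b
2) 359.281ms=1b +359.281ms=1b
3) 718.563ms=2b +359.281ms=1b
4) 1077.844ms=3b +1077.844ms=3b
Σ=6b of 6 (167bpm 6/8) — PASS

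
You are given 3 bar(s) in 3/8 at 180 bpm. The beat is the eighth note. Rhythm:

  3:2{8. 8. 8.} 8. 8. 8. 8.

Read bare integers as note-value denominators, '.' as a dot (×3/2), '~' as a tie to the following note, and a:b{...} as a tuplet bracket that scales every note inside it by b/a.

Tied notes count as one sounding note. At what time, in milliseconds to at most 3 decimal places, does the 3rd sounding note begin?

note 3 onset = 2b = 666.667ms

1. 0.0ms @ 0 + 333.333ms (1)
2. 333.333ms @ 1 + 333.333ms (1)
3. 666.667ms @ 2 + 333.333ms (1)
4. 1000.0ms @ 3 + 500.0ms (3/2)
5. 1500.0ms @ 9/2 + 500.0ms (3/2)
6. 2000.0ms @ 6 + 500.0ms (3/2)
7. 2500.0ms @ 15/2 + 500.0ms (3/2)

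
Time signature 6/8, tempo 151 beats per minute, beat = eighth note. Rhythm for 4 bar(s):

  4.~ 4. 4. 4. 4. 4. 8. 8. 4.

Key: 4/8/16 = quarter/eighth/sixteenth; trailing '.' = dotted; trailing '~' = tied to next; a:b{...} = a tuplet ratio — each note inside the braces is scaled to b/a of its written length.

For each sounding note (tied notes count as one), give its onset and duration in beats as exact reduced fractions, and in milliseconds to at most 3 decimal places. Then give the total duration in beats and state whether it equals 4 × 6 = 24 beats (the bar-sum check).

1) 0.0ms=0b +2384.106ms=6b
2) 2384.106ms=6b +1192.053ms=3b
3) 3576.159ms=9b +1192.053ms=3b
4) 4768.212ms=12b +1192.053ms=3b
5) 5960.265ms=15b +1192.053ms=3b
6) 7152.318ms=18b +596.026ms=3/2b
7) 7748.344ms=39/2b +596.026ms=3/2b
8) 8344.371ms=21b +1192.053ms=3b
Σ=24b of 24 (151bpm 6/8) — PASS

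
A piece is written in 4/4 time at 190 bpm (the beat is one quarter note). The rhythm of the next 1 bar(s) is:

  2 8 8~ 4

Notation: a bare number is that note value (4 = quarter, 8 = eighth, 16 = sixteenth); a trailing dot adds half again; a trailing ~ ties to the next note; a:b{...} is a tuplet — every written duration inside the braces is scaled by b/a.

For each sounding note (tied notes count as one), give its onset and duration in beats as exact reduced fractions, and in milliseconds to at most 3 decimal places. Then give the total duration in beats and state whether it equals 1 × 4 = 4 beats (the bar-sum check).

1) 0.0ms=0b +631.579ms=2b
2) 631.579ms=2b +157.895ms=1/2b
3) 789.474ms=5/2b +473.684ms=3/2b
Σ=4b of 4 (190bpm 4/4) — PASS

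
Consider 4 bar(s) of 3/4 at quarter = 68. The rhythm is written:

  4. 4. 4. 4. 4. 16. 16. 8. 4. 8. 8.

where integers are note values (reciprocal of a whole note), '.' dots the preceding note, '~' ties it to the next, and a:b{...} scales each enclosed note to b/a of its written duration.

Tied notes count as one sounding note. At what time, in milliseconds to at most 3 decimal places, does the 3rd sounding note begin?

note 3 onset = 3b = 2647.059ms

1. 0.0ms @ 0 + 1323.529ms (3/2)
2. 1323.529ms @ 3/2 + 1323.529ms (3/2)
3. 2647.059ms @ 3 + 1323.529ms (3/2)
4. 3970.588ms @ 9/2 + 1323.529ms (3/2)
5. 5294.118ms @ 6 + 1323.529ms (3/2)
6. 6617.647ms @ 15/2 + 330.882ms (3/8)
7. 6948.529ms @ 63/8 + 330.882ms (3/8)
8. 7279.412ms @ 33/4 + 661.765ms (3/4)
9. 7941.176ms @ 9 + 1323.529ms (3/2)
10. 9264.706ms @ 21/2 + 661.765ms (3/4)
11. 9926.471ms @ 45/4 + 661.765ms (3/4)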